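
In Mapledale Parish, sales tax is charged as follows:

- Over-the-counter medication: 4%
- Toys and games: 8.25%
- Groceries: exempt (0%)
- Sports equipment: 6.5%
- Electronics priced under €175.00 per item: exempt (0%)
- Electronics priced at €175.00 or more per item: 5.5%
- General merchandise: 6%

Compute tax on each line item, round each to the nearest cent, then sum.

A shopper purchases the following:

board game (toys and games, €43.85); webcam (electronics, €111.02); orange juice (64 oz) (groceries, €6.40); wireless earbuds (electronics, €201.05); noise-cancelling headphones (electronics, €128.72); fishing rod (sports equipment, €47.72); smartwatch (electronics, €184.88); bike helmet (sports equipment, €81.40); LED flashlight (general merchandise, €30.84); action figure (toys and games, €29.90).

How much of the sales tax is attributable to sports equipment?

Fishing rod €47.72: sports equipment → 6.5% → €3.10
Bike helmet €81.40: sports equipment → 6.5% → €5.29
Tax on sports equipment = €3.10 + €5.29 = €8.39

€8.39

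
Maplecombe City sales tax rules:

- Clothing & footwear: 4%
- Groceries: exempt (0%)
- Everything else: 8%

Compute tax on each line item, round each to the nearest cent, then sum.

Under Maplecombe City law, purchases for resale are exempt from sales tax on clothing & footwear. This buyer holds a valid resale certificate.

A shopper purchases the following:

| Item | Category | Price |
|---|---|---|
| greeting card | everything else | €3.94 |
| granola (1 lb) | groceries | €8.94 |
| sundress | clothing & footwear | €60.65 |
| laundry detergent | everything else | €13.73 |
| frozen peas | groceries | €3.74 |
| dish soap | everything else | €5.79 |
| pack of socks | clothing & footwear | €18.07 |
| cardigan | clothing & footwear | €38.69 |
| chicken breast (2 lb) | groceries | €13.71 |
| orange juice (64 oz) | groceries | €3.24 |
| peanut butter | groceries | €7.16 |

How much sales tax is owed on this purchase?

Greeting card €3.94: everything else → 8% → €0.32
Granola (1 lb) €8.94: groceries → 0% → €0.00
Sundress €60.65: clothing & footwear, buyer-exempt → 0% → €0.00
Laundry detergent €13.73: everything else → 8% → €1.10
Frozen peas €3.74: groceries → 0% → €0.00
Dish soap €5.79: everything else → 8% → €0.46
Pack of socks €18.07: clothing & footwear, buyer-exempt → 0% → €0.00
Cardigan €38.69: clothing & footwear, buyer-exempt → 0% → €0.00
Chicken breast (2 lb) €13.71: groceries → 0% → €0.00
Orange juice (64 oz) €3.24: groceries → 0% → €0.00
Peanut butter €7.16: groceries → 0% → €0.00
Total tax = €0.32 + €1.10 + €0.46 = €1.88

€1.88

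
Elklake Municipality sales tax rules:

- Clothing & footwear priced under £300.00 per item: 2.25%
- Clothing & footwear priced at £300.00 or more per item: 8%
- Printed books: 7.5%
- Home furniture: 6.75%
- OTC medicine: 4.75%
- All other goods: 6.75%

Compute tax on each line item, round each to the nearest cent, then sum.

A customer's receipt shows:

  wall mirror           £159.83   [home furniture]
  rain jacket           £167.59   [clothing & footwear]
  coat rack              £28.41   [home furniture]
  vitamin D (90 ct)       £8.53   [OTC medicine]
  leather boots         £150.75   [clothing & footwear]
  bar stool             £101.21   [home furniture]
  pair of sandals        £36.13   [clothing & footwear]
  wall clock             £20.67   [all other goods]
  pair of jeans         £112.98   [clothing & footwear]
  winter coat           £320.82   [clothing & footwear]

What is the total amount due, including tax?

Wall mirror £159.83: home furniture → 6.75% → £10.79
Rain jacket £167.59: clothing & footwear, under £300.00 → 2.25% → £3.77
Coat rack £28.41: home furniture → 6.75% → £1.92
Vitamin D (90 ct) £8.53: OTC medicine → 4.75% → £0.41
Leather boots £150.75: clothing & footwear, under £300.00 → 2.25% → £3.39
Bar stool £101.21: home furniture → 6.75% → £6.83
Pair of sandals £36.13: clothing & footwear, under £300.00 → 2.25% → £0.81
Wall clock £20.67: all other goods → 6.75% → £1.40
Pair of jeans £112.98: clothing & footwear, under £300.00 → 2.25% → £2.54
Winter coat £320.82: clothing & footwear, £300.00 or more → 8% → £25.67
Subtotal = £1106.92; tax = £57.53; total due = £1164.45

£1164.45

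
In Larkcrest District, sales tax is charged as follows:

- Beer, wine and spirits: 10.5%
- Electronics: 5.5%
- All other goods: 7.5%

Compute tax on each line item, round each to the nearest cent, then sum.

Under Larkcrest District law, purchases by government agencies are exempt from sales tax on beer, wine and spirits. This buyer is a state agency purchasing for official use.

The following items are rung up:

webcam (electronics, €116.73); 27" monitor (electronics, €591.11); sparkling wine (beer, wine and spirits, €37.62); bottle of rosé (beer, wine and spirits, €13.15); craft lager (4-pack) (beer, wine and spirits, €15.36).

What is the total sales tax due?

€38.93

Webcam €116.73: electronics → 5.5% → €6.42
27" monitor €591.11: electronics → 5.5% → €32.51
Sparkling wine €37.62: beer, wine and spirits, buyer-exempt → 0% → €0.00
Bottle of rosé €13.15: beer, wine and spirits, buyer-exempt → 0% → €0.00
Craft lager (4-pack) €15.36: beer, wine and spirits, buyer-exempt → 0% → €0.00
Total tax = €6.42 + €32.51 = €38.93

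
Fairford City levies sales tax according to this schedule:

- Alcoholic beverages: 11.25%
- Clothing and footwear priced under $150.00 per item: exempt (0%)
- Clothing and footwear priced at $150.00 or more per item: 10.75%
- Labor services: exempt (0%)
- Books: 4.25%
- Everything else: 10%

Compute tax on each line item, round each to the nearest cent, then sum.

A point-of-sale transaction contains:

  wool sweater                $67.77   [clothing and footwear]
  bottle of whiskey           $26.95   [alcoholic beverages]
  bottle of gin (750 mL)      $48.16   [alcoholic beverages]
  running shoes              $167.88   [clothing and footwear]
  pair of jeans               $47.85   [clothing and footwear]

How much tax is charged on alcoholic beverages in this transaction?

$8.45

Bottle of whiskey $26.95: alcoholic beverages → 11.25% → $3.03
Bottle of gin (750 mL) $48.16: alcoholic beverages → 11.25% → $5.42
Tax on alcoholic beverages = $3.03 + $5.42 = $8.45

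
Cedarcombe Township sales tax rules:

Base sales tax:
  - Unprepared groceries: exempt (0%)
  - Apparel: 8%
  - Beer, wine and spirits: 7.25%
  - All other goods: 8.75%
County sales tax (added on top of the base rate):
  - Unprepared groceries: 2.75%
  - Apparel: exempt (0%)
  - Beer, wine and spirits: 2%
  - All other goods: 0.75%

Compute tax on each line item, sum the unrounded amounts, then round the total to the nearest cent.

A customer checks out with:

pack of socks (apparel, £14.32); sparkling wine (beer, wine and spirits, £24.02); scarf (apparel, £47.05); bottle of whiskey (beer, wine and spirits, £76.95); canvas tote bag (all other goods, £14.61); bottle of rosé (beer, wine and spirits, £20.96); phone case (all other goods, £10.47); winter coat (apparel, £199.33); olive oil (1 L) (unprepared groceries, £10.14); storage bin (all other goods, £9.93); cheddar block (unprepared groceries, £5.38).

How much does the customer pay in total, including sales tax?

Pack of socks £14.32: apparel → 8% + 0% county = 8% → £1.1456
Sparkling wine £24.02: beer, wine and spirits → 7.25% + 2% county = 9.25% → £2.22185
Scarf £47.05: apparel → 8% + 0% county = 8% → £3.764
Bottle of whiskey £76.95: beer, wine and spirits → 7.25% + 2% county = 9.25% → £7.117875
Canvas tote bag £14.61: all other goods → 8.75% + 0.75% county = 9.5% → £1.38795
Bottle of rosé £20.96: beer, wine and spirits → 7.25% + 2% county = 9.25% → £1.9388
Phone case £10.47: all other goods → 8.75% + 0.75% county = 9.5% → £0.99465
Winter coat £199.33: apparel → 8% + 0% county = 8% → £15.9464
Olive oil (1 L) £10.14: unprepared groceries → 0% + 2.75% county = 2.75% → £0.27885
Storage bin £9.93: all other goods → 8.75% + 0.75% county = 9.5% → £0.94335
Cheddar block £5.38: unprepared groceries → 0% + 2.75% county = 2.75% → £0.14795
Subtotal = £433.16; unrounded tax = £35.887275 → £35.89; total due = £469.05

£469.05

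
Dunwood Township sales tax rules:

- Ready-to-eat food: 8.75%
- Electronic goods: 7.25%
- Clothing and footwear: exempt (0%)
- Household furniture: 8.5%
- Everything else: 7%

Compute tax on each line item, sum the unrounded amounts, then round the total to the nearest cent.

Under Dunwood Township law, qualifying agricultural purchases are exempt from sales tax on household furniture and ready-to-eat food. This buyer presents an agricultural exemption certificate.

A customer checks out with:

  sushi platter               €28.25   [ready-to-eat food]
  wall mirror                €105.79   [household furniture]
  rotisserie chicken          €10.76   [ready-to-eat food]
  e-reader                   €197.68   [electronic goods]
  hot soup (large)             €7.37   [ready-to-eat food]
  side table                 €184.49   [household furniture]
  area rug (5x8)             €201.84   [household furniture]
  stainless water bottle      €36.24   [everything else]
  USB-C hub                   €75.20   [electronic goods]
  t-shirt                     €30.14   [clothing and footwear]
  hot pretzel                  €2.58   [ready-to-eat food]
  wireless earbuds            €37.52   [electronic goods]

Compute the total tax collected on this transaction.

Sushi platter €28.25: ready-to-eat food, buyer-exempt → 0% → €0.00
Wall mirror €105.79: household furniture, buyer-exempt → 0% → €0.00
Rotisserie chicken €10.76: ready-to-eat food, buyer-exempt → 0% → €0.00
E-reader €197.68: electronic goods → 7.25% → €14.3318
Hot soup (large) €7.37: ready-to-eat food, buyer-exempt → 0% → €0.00
Side table €184.49: household furniture, buyer-exempt → 0% → €0.00
Area rug (5x8) €201.84: household furniture, buyer-exempt → 0% → €0.00
Stainless water bottle €36.24: everything else → 7% → €2.5368
USB-C hub €75.20: electronic goods → 7.25% → €5.452
T-shirt €30.14: clothing and footwear → 0% → €0.00
Hot pretzel €2.58: ready-to-eat food, buyer-exempt → 0% → €0.00
Wireless earbuds €37.52: electronic goods → 7.25% → €2.7202
Unrounded tax sum = €25.0408 → €25.04

€25.04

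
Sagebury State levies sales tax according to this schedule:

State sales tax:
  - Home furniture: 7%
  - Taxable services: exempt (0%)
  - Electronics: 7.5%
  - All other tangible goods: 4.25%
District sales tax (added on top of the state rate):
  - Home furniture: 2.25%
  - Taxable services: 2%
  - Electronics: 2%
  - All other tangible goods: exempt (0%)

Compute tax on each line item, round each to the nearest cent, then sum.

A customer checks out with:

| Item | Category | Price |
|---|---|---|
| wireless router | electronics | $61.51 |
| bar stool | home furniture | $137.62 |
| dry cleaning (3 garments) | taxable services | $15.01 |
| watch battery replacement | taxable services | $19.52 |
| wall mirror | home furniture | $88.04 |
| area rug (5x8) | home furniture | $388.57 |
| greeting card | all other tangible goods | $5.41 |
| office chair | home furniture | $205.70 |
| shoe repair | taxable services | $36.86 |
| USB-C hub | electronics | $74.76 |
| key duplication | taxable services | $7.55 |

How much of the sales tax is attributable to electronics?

$12.94

Wireless router $61.51: electronics → 7.5% + 2% district = 9.5% → $5.84
USB-C hub $74.76: electronics → 7.5% + 2% district = 9.5% → $7.10
Tax on electronics = $5.84 + $7.10 = $12.94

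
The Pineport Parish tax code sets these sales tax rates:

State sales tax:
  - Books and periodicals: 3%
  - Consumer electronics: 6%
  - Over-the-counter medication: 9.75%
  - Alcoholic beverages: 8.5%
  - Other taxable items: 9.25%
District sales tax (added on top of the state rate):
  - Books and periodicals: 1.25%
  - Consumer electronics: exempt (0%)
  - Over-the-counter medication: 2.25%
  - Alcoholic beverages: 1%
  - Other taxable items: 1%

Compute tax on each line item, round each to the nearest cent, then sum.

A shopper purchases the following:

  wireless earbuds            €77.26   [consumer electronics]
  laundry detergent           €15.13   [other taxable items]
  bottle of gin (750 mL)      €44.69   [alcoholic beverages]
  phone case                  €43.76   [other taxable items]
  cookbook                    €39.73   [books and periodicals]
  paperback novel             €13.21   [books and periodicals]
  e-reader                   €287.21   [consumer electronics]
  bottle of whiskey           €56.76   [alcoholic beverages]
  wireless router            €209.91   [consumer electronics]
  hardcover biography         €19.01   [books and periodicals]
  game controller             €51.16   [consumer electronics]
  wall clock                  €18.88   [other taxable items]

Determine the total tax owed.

Wireless earbuds €77.26: consumer electronics → 6% + 0% district = 6% → €4.64
Laundry detergent €15.13: other taxable items → 9.25% + 1% district = 10.25% → €1.55
Bottle of gin (750 mL) €44.69: alcoholic beverages → 8.5% + 1% district = 9.5% → €4.25
Phone case €43.76: other taxable items → 9.25% + 1% district = 10.25% → €4.49
Cookbook €39.73: books and periodicals → 3% + 1.25% district = 4.25% → €1.69
Paperback novel €13.21: books and periodicals → 3% + 1.25% district = 4.25% → €0.56
E-reader €287.21: consumer electronics → 6% + 0% district = 6% → €17.23
Bottle of whiskey €56.76: alcoholic beverages → 8.5% + 1% district = 9.5% → €5.39
Wireless router €209.91: consumer electronics → 6% + 0% district = 6% → €12.59
Hardcover biography €19.01: books and periodicals → 3% + 1.25% district = 4.25% → €0.81
Game controller €51.16: consumer electronics → 6% + 0% district = 6% → €3.07
Wall clock €18.88: other taxable items → 9.25% + 1% district = 10.25% → €1.94
Total tax = €4.64 + €1.55 + €4.25 + €4.49 + €1.69 + €0.56 + €17.23 + €5.39 + €12.59 + €0.81 + €3.07 + €1.94 = €58.21

€58.21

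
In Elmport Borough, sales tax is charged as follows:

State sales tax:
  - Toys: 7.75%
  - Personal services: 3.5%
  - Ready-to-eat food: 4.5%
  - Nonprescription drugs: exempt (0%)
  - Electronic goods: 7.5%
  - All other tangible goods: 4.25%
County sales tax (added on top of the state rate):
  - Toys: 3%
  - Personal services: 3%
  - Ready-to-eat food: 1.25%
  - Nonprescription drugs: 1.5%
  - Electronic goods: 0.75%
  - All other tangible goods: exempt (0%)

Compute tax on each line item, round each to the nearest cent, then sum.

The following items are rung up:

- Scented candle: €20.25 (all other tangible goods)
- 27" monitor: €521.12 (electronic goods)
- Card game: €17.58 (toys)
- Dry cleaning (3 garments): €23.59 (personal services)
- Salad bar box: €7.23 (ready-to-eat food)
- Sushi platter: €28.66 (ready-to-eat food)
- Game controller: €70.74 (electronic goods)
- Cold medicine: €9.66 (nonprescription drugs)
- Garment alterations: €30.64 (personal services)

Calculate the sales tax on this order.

€57.31

Scented candle €20.25: all other tangible goods → 4.25% + 0% county = 4.25% → €0.86
27" monitor €521.12: electronic goods → 7.5% + 0.75% county = 8.25% → €42.99
Card game €17.58: toys → 7.75% + 3% county = 10.75% → €1.89
Dry cleaning (3 garments) €23.59: personal services → 3.5% + 3% county = 6.5% → €1.53
Salad bar box €7.23: ready-to-eat food → 4.5% + 1.25% county = 5.75% → €0.42
Sushi platter €28.66: ready-to-eat food → 4.5% + 1.25% county = 5.75% → €1.65
Game controller €70.74: electronic goods → 7.5% + 0.75% county = 8.25% → €5.84
Cold medicine €9.66: nonprescription drugs → 0% + 1.5% county = 1.5% → €0.14
Garment alterations €30.64: personal services → 3.5% + 3% county = 6.5% → €1.99
Total tax = €0.86 + €42.99 + €1.89 + €1.53 + €0.42 + €1.65 + €5.84 + €0.14 + €1.99 = €57.31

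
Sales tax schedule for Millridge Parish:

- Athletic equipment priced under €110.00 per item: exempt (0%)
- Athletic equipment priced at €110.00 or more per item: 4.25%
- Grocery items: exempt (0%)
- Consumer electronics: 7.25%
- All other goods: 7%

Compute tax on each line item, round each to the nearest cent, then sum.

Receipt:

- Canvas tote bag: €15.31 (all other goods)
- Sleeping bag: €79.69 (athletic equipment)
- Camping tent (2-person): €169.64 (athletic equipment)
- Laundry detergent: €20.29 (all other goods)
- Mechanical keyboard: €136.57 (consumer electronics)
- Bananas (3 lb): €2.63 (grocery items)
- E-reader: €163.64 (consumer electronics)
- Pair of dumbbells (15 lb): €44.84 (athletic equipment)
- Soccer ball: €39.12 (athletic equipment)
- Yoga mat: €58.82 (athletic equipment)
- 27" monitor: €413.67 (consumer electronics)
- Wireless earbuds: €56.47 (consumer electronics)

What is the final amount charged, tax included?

€1266.23

Canvas tote bag €15.31: all other goods → 7% → €1.07
Sleeping bag €79.69: athletic equipment, under €110.00 → 0% → €0.00
Camping tent (2-person) €169.64: athletic equipment, €110.00 or more → 4.25% → €7.21
Laundry detergent €20.29: all other goods → 7% → €1.42
Mechanical keyboard €136.57: consumer electronics → 7.25% → €9.90
Bananas (3 lb) €2.63: grocery items → 0% → €0.00
E-reader €163.64: consumer electronics → 7.25% → €11.86
Pair of dumbbells (15 lb) €44.84: athletic equipment, under €110.00 → 0% → €0.00
Soccer ball €39.12: athletic equipment, under €110.00 → 0% → €0.00
Yoga mat €58.82: athletic equipment, under €110.00 → 0% → €0.00
27" monitor €413.67: consumer electronics → 7.25% → €29.99
Wireless earbuds €56.47: consumer electronics → 7.25% → €4.09
Subtotal = €1200.69; tax = €65.54; total due = €1266.23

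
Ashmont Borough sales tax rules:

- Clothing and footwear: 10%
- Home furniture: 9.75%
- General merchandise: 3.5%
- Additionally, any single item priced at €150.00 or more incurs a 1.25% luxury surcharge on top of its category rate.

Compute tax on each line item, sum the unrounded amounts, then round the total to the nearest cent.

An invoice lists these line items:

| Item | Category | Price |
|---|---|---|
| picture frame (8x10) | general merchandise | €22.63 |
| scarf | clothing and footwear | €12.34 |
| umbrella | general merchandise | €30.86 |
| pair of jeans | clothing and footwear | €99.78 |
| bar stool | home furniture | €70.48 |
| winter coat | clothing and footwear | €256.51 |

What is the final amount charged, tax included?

€541.41

Picture frame (8x10) €22.63: general merchandise → 3.5% → €0.79205
Scarf €12.34: clothing and footwear → 10% → €1.234
Umbrella €30.86: general merchandise → 3.5% → €1.0801
Pair of jeans €99.78: clothing and footwear → 10% → €9.978
Bar stool €70.48: home furniture → 9.75% → €6.8718
Winter coat €256.51: clothing and footwear → 10% + 1.25% surcharge = 11.25% → €28.857375
Subtotal = €492.60; unrounded tax = €48.813325 → €48.81; total due = €541.41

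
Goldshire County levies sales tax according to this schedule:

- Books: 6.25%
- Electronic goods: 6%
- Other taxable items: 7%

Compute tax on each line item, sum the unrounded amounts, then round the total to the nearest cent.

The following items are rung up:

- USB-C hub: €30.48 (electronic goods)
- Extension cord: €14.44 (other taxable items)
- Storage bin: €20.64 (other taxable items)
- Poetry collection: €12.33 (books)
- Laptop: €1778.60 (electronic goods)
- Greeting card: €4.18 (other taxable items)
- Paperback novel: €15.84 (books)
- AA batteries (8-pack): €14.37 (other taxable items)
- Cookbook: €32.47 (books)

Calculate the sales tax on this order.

€116.09

USB-C hub €30.48: electronic goods → 6% → €1.8288
Extension cord €14.44: other taxable items → 7% → €1.0108
Storage bin €20.64: other taxable items → 7% → €1.4448
Poetry collection €12.33: books → 6.25% → €0.770625
Laptop €1778.60: electronic goods → 6% → €106.716
Greeting card €4.18: other taxable items → 7% → €0.2926
Paperback novel €15.84: books → 6.25% → €0.99
AA batteries (8-pack) €14.37: other taxable items → 7% → €1.0059
Cookbook €32.47: books → 6.25% → €2.029375
Unrounded tax sum = €116.0889 → €116.09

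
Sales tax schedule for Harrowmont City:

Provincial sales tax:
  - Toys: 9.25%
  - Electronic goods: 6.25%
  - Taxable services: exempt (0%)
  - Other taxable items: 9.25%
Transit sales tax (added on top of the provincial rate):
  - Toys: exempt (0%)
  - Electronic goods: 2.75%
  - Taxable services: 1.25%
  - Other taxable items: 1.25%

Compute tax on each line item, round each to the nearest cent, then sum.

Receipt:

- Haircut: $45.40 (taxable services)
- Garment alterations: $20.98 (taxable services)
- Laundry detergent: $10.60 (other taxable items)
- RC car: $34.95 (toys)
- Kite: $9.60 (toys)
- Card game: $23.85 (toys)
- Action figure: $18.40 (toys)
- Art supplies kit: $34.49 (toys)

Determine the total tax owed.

$13.16

Haircut $45.40: taxable services → 0% + 1.25% transit = 1.25% → $0.57
Garment alterations $20.98: taxable services → 0% + 1.25% transit = 1.25% → $0.26
Laundry detergent $10.60: other taxable items → 9.25% + 1.25% transit = 10.5% → $1.11
RC car $34.95: toys → 9.25% + 0% transit = 9.25% → $3.23
Kite $9.60: toys → 9.25% + 0% transit = 9.25% → $0.89
Card game $23.85: toys → 9.25% + 0% transit = 9.25% → $2.21
Action figure $18.40: toys → 9.25% + 0% transit = 9.25% → $1.70
Art supplies kit $34.49: toys → 9.25% + 0% transit = 9.25% → $3.19
Total tax = $0.57 + $0.26 + $1.11 + $3.23 + $0.89 + $2.21 + $1.70 + $3.19 = $13.16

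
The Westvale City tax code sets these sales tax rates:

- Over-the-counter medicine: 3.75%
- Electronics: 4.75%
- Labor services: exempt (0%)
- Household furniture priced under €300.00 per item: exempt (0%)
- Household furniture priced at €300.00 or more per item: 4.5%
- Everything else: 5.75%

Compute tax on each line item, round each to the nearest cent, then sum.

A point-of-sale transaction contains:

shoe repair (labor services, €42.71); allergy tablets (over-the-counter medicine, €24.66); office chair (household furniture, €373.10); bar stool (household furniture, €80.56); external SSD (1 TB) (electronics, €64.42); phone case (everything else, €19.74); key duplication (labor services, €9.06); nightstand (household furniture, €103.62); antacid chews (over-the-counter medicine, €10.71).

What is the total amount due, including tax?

€750.89

Shoe repair €42.71: labor services → 0% → €0.00
Allergy tablets €24.66: over-the-counter medicine → 3.75% → €0.92
Office chair €373.10: household furniture, €300.00 or more → 4.5% → €16.79
Bar stool €80.56: household furniture, under €300.00 → 0% → €0.00
External SSD (1 TB) €64.42: electronics → 4.75% → €3.06
Phone case €19.74: everything else → 5.75% → €1.14
Key duplication €9.06: labor services → 0% → €0.00
Nightstand €103.62: household furniture, under €300.00 → 0% → €0.00
Antacid chews €10.71: over-the-counter medicine → 3.75% → €0.40
Subtotal = €728.58; tax = €22.31; total due = €750.89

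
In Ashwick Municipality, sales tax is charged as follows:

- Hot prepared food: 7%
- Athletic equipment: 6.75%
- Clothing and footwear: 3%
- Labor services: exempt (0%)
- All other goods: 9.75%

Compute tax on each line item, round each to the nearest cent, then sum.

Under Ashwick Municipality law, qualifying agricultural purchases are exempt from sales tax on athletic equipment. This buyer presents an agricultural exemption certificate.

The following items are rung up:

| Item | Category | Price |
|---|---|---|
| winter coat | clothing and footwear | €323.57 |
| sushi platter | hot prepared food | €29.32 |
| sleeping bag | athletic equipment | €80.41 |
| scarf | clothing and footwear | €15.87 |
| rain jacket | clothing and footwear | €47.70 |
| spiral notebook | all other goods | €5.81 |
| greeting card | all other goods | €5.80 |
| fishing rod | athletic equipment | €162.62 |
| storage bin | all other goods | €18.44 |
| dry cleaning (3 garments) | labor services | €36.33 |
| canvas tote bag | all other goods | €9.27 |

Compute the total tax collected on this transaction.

Winter coat €323.57: clothing and footwear → 3% → €9.71
Sushi platter €29.32: hot prepared food → 7% → €2.05
Sleeping bag €80.41: athletic equipment, buyer-exempt → 0% → €0.00
Scarf €15.87: clothing and footwear → 3% → €0.48
Rain jacket €47.70: clothing and footwear → 3% → €1.43
Spiral notebook €5.81: all other goods → 9.75% → €0.57
Greeting card €5.80: all other goods → 9.75% → €0.57
Fishing rod €162.62: athletic equipment, buyer-exempt → 0% → €0.00
Storage bin €18.44: all other goods → 9.75% → €1.80
Dry cleaning (3 garments) €36.33: labor services → 0% → €0.00
Canvas tote bag €9.27: all other goods → 9.75% → €0.90
Total tax = €9.71 + €2.05 + €0.48 + €1.43 + €0.57 + €0.57 + €1.80 + €0.90 = €17.51

€17.51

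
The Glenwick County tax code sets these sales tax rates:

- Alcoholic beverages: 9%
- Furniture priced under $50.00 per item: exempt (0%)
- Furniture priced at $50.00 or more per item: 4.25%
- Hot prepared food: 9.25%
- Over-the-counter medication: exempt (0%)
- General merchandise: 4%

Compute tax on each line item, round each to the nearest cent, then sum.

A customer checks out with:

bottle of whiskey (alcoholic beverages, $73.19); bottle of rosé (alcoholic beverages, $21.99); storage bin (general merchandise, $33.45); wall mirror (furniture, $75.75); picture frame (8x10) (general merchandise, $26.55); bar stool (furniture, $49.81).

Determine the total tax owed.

$14.19

Bottle of whiskey $73.19: alcoholic beverages → 9% → $6.59
Bottle of rosé $21.99: alcoholic beverages → 9% → $1.98
Storage bin $33.45: general merchandise → 4% → $1.34
Wall mirror $75.75: furniture, $50.00 or more → 4.25% → $3.22
Picture frame (8x10) $26.55: general merchandise → 4% → $1.06
Bar stool $49.81: furniture, under $50.00 → 0% → $0.00
Total tax = $6.59 + $1.98 + $1.34 + $3.22 + $1.06 = $14.19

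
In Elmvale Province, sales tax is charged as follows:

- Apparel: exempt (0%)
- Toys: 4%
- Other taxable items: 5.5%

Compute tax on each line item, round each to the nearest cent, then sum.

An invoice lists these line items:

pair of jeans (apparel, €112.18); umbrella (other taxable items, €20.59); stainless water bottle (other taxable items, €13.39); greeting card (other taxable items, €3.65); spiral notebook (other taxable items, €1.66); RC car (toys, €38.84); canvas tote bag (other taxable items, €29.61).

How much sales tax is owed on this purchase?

Pair of jeans €112.18: apparel → 0% → €0.00
Umbrella €20.59: other taxable items → 5.5% → €1.13
Stainless water bottle €13.39: other taxable items → 5.5% → €0.74
Greeting card €3.65: other taxable items → 5.5% → €0.20
Spiral notebook €1.66: other taxable items → 5.5% → €0.09
RC car €38.84: toys → 4% → €1.55
Canvas tote bag €29.61: other taxable items → 5.5% → €1.63
Total tax = €1.13 + €0.74 + €0.20 + €0.09 + €1.55 + €1.63 = €5.34

€5.34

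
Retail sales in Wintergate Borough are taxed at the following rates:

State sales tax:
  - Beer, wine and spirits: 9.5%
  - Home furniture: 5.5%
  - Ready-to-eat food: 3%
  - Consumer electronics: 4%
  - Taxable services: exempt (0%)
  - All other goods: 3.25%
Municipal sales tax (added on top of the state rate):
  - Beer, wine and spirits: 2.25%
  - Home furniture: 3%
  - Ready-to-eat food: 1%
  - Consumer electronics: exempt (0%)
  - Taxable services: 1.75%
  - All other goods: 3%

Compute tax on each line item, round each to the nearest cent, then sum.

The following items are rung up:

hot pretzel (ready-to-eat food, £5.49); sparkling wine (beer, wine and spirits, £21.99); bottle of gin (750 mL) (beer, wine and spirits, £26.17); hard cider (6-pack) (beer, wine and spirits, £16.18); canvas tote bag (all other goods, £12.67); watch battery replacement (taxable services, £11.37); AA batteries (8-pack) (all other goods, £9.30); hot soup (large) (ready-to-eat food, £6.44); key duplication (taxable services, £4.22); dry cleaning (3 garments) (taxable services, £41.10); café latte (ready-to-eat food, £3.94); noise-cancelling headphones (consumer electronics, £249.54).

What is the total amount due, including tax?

£428.94

Hot pretzel £5.49: ready-to-eat food → 3% + 1% municipal = 4% → £0.22
Sparkling wine £21.99: beer, wine and spirits → 9.5% + 2.25% municipal = 11.75% → £2.58
Bottle of gin (750 mL) £26.17: beer, wine and spirits → 9.5% + 2.25% municipal = 11.75% → £3.07
Hard cider (6-pack) £16.18: beer, wine and spirits → 9.5% + 2.25% municipal = 11.75% → £1.90
Canvas tote bag £12.67: all other goods → 3.25% + 3% municipal = 6.25% → £0.79
Watch battery replacement £11.37: taxable services → 0% + 1.75% municipal = 1.75% → £0.20
AA batteries (8-pack) £9.30: all other goods → 3.25% + 3% municipal = 6.25% → £0.58
Hot soup (large) £6.44: ready-to-eat food → 3% + 1% municipal = 4% → £0.26
Key duplication £4.22: taxable services → 0% + 1.75% municipal = 1.75% → £0.07
Dry cleaning (3 garments) £41.10: taxable services → 0% + 1.75% municipal = 1.75% → £0.72
Café latte £3.94: ready-to-eat food → 3% + 1% municipal = 4% → £0.16
Noise-cancelling headphones £249.54: consumer electronics → 4% + 0% municipal = 4% → £9.98
Subtotal = £408.41; tax = £20.53; total due = £428.94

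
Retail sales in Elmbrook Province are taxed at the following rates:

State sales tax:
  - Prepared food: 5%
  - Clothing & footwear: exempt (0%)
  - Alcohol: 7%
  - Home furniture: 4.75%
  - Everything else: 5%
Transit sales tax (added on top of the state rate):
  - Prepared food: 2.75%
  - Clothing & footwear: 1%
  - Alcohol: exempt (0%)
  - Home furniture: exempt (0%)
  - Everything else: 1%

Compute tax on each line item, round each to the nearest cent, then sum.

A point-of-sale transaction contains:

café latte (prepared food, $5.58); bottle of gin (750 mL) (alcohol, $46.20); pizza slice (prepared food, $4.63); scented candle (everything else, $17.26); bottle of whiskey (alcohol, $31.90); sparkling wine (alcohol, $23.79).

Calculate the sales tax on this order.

Café latte $5.58: prepared food → 5% + 2.75% transit = 7.75% → $0.43
Bottle of gin (750 mL) $46.20: alcohol → 7% + 0% transit = 7% → $3.23
Pizza slice $4.63: prepared food → 5% + 2.75% transit = 7.75% → $0.36
Scented candle $17.26: everything else → 5% + 1% transit = 6% → $1.04
Bottle of whiskey $31.90: alcohol → 7% + 0% transit = 7% → $2.23
Sparkling wine $23.79: alcohol → 7% + 0% transit = 7% → $1.67
Total tax = $0.43 + $3.23 + $0.36 + $1.04 + $2.23 + $1.67 = $8.96

$8.96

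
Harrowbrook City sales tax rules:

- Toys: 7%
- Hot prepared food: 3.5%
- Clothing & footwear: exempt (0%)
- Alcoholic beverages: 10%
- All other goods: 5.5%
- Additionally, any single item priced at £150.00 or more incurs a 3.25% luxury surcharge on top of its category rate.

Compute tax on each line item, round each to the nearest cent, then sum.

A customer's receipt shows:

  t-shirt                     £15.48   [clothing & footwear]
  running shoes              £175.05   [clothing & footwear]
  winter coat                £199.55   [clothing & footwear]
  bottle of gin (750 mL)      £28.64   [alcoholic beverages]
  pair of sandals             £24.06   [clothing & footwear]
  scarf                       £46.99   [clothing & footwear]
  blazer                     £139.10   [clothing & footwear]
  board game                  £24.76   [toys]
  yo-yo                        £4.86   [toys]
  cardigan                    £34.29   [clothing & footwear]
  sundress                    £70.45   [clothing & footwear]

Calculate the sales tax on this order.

T-shirt £15.48: clothing & footwear → 0% → £0.00
Running shoes £175.05: clothing & footwear → 0% + 3.25% surcharge = 3.25% → £5.69
Winter coat £199.55: clothing & footwear → 0% + 3.25% surcharge = 3.25% → £6.49
Bottle of gin (750 mL) £28.64: alcoholic beverages → 10% → £2.86
Pair of sandals £24.06: clothing & footwear → 0% → £0.00
Scarf £46.99: clothing & footwear → 0% → £0.00
Blazer £139.10: clothing & footwear → 0% → £0.00
Board game £24.76: toys → 7% → £1.73
Yo-yo £4.86: toys → 7% → £0.34
Cardigan £34.29: clothing & footwear → 0% → £0.00
Sundress £70.45: clothing & footwear → 0% → £0.00
Total tax = £5.69 + £6.49 + £2.86 + £1.73 + £0.34 = £17.11

£17.11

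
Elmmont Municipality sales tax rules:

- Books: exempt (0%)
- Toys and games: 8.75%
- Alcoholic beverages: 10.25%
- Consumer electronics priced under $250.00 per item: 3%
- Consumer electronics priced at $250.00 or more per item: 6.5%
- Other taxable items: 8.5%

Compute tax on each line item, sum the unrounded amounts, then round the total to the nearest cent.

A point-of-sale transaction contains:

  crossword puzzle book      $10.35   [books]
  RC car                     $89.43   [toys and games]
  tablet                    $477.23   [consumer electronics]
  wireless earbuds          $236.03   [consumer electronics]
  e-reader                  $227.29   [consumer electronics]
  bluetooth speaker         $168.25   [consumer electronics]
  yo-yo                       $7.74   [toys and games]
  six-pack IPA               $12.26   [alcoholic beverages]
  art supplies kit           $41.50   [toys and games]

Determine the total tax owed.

$63.36

Crossword puzzle book $10.35: books → 0% → $0.00
RC car $89.43: toys and games → 8.75% → $7.825125
Tablet $477.23: consumer electronics, $250.00 or more → 6.5% → $31.01995
Wireless earbuds $236.03: consumer electronics, under $250.00 → 3% → $7.0809
E-reader $227.29: consumer electronics, under $250.00 → 3% → $6.8187
Bluetooth speaker $168.25: consumer electronics, under $250.00 → 3% → $5.0475
Yo-yo $7.74: toys and games → 8.75% → $0.67725
Six-pack IPA $12.26: alcoholic beverages → 10.25% → $1.25665
Art supplies kit $41.50: toys and games → 8.75% → $3.63125
Unrounded tax sum = $63.357325 → $63.36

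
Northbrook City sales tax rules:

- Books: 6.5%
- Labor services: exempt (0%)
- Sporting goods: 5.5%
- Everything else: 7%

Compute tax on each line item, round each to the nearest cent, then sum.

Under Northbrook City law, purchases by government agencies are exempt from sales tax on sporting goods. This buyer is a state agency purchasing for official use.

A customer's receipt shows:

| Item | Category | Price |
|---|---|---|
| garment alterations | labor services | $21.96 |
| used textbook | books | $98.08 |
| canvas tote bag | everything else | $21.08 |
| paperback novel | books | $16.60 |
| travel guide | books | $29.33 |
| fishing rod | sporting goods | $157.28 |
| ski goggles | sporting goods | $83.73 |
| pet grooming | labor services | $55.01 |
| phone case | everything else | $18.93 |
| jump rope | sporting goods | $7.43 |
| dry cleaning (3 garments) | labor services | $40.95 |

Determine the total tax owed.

$12.18

Garment alterations $21.96: labor services → 0% → $0.00
Used textbook $98.08: books → 6.5% → $6.38
Canvas tote bag $21.08: everything else → 7% → $1.48
Paperback novel $16.60: books → 6.5% → $1.08
Travel guide $29.33: books → 6.5% → $1.91
Fishing rod $157.28: sporting goods, buyer-exempt → 0% → $0.00
Ski goggles $83.73: sporting goods, buyer-exempt → 0% → $0.00
Pet grooming $55.01: labor services → 0% → $0.00
Phone case $18.93: everything else → 7% → $1.33
Jump rope $7.43: sporting goods, buyer-exempt → 0% → $0.00
Dry cleaning (3 garments) $40.95: labor services → 0% → $0.00
Total tax = $6.38 + $1.48 + $1.08 + $1.91 + $1.33 = $12.18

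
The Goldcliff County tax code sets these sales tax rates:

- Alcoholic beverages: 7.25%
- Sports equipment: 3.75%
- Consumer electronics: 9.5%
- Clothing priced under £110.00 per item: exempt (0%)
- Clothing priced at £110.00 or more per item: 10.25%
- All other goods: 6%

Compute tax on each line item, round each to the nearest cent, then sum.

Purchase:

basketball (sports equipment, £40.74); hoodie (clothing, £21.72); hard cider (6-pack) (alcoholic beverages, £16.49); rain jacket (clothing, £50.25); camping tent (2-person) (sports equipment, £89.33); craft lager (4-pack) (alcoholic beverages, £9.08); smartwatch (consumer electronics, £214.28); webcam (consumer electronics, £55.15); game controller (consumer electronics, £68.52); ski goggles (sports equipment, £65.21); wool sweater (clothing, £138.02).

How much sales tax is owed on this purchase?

Basketball £40.74: sports equipment → 3.75% → £1.53
Hoodie £21.72: clothing, under £110.00 → 0% → £0.00
Hard cider (6-pack) £16.49: alcoholic beverages → 7.25% → £1.20
Rain jacket £50.25: clothing, under £110.00 → 0% → £0.00
Camping tent (2-person) £89.33: sports equipment → 3.75% → £3.35
Craft lager (4-pack) £9.08: alcoholic beverages → 7.25% → £0.66
Smartwatch £214.28: consumer electronics → 9.5% → £20.36
Webcam £55.15: consumer electronics → 9.5% → £5.24
Game controller £68.52: consumer electronics → 9.5% → £6.51
Ski goggles £65.21: sports equipment → 3.75% → £2.45
Wool sweater £138.02: clothing, £110.00 or more → 10.25% → £14.15
Total tax = £1.53 + £1.20 + £3.35 + £0.66 + £20.36 + £5.24 + £6.51 + £2.45 + £14.15 = £55.45

£55.45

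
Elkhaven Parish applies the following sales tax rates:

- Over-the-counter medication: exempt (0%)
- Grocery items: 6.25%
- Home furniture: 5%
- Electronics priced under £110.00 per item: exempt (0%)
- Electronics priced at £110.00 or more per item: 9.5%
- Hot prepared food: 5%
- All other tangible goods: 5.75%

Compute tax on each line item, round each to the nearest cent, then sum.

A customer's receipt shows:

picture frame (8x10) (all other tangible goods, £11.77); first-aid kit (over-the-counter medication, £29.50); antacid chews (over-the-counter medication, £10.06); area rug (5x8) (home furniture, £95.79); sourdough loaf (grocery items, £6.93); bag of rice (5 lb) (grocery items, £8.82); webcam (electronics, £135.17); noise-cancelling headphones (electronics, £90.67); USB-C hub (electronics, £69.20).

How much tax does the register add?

£19.29

Picture frame (8x10) £11.77: all other tangible goods → 5.75% → £0.68
First-aid kit £29.50: over-the-counter medication → 0% → £0.00
Antacid chews £10.06: over-the-counter medication → 0% → £0.00
Area rug (5x8) £95.79: home furniture → 5% → £4.79
Sourdough loaf £6.93: grocery items → 6.25% → £0.43
Bag of rice (5 lb) £8.82: grocery items → 6.25% → £0.55
Webcam £135.17: electronics, £110.00 or more → 9.5% → £12.84
Noise-cancelling headphones £90.67: electronics, under £110.00 → 0% → £0.00
USB-C hub £69.20: electronics, under £110.00 → 0% → £0.00
Total tax = £0.68 + £4.79 + £0.43 + £0.55 + £12.84 = £19.29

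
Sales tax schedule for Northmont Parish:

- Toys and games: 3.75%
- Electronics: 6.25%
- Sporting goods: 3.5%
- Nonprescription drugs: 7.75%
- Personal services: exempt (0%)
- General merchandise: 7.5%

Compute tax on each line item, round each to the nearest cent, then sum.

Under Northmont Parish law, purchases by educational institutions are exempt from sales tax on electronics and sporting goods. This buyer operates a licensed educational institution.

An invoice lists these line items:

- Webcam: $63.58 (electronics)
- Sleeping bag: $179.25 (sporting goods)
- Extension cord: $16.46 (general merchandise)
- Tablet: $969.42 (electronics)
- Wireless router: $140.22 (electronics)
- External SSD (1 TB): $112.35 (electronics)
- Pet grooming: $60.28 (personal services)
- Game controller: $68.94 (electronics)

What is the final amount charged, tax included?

$1611.73

Webcam $63.58: electronics, buyer-exempt → 0% → $0.00
Sleeping bag $179.25: sporting goods, buyer-exempt → 0% → $0.00
Extension cord $16.46: general merchandise → 7.5% → $1.23
Tablet $969.42: electronics, buyer-exempt → 0% → $0.00
Wireless router $140.22: electronics, buyer-exempt → 0% → $0.00
External SSD (1 TB) $112.35: electronics, buyer-exempt → 0% → $0.00
Pet grooming $60.28: personal services → 0% → $0.00
Game controller $68.94: electronics, buyer-exempt → 0% → $0.00
Subtotal = $1610.50; tax = $1.23; total due = $1611.73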